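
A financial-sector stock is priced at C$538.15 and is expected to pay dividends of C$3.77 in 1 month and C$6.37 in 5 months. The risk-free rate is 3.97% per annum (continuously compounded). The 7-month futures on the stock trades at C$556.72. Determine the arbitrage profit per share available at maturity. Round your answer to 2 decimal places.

C$16.22 per share

PV(dividends) I = 3.77·e^(−0.0397·1/12) + 6.37·e^(−0.0397·5/12) = 10.0230
Fair futures F* = (S − I)·e^(rT) = (538.15 − 10.0230)·e^0.023158 = 528.1270 × 1.023428 = 540.5000
Market C$556.72 > fair 540.5000: forward overpriced → cash-and-carry (borrow at r, buy the stock and collect the dividends, short the forward).
Profit at T = |F_mkt − F*| = |556.72 − 540.5000| = C$16.22 per share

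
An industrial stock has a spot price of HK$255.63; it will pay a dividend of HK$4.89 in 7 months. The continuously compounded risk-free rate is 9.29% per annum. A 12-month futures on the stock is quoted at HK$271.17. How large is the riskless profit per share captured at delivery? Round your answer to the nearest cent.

HK$4.26 per share

PV(dividends) I = 4.89·e^(−0.0929·7/12) = 4.6321
Fair futures F* = (S − I)·e^(rT) = (255.63 − 4.6321)·e^0.092900 = 250.9979 × 1.097352 = 275.4330
Market HK$271.17 < fair 275.4330: forward underpriced → reverse cash-and-carry (short the stock, invest proceeds at r, pay the dividends, go long the forward).
Profit at T = |F_mkt − F*| = |271.17 − 275.4330| = HK$4.26 per share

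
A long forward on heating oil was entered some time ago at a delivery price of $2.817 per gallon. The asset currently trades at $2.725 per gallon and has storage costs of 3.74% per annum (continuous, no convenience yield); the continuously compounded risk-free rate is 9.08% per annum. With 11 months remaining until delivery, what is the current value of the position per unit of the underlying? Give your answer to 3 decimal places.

Current fair forward for the remaining 11 months: F = S·e^((r + u)·T), (r + u) = 0.0908 + 0.0374 = 0.1282
F = 2.725 · e^(0.1282 × 11/12) = 2.725 × 1.124700 = 3.0648
Value of long forward = (F − K)·e^(−rT) = (3.0648 − 2.817) · e^(−0.0908·11/12)
= 0.2478 × 0.920136 = 0.228

$0.228 per gallon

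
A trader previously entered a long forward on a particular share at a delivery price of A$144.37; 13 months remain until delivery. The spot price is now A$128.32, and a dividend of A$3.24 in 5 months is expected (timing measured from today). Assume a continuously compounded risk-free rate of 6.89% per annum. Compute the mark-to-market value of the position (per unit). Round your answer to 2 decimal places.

PV(remaining dividends) I = 3.24·e^(−0.0689·5/12) = 3.1483
Current forward F = (S − I)·e^(rT) = (128.32 − 3.1483)·e^(0.0689·13/12) = 125.1717 × 1.077498 = 134.8723
Value (long) = (F − K)·e^(−rT) = (134.8723 − 144.37) × 0.928076 = -8.8146
Value = -A$8.81

-A$8.81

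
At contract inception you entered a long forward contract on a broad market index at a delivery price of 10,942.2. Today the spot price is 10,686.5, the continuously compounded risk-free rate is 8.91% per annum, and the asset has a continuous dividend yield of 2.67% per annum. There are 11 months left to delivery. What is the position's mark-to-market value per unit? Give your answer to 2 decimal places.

Current fair forward for the remaining 11 months: F = S·e^((r − q)·T), (r − q) = 0.0891 − 0.0267 = 0.0624
F = 10686.5 · e^(0.0624 × 11/12) = 10686.5 × 1.05886756 = 11315.5882
Value of long forward = (F − K)·e^(−rT) = (11315.5882 − 10942.2) · e^(−0.0891·11/12)
= 373.3882 × 0.92157142 = 344.10

344.10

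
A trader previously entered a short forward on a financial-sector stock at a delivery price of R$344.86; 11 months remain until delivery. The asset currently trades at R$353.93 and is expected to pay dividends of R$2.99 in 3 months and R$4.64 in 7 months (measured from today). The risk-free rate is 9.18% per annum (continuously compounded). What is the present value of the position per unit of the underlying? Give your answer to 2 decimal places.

PV(remaining dividends) I = 2.99·e^(−0.0918·3/12) + 4.64·e^(−0.0918·7/12) = 7.3202
Current forward F = (S − I)·e^(rT) = (353.93 − 7.3202)·e^(0.0918·11/12) = 346.6098 × 1.087792 = 377.0394
Value (long) = (F − K)·e^(−rT) = (377.0394 − 344.86) × 0.919293 = 29.5823
Short position value = −(long value) = -R$29.58

-R$29.58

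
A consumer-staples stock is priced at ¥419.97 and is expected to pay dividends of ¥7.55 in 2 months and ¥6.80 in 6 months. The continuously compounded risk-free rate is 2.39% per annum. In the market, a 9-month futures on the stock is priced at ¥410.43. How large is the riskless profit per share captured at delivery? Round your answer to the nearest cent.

PV(dividends) I = 7.55·e^(−0.0239·2/12) + 6.80·e^(−0.0239·6/12) = 14.2392
Fair futures F* = (S − I)·e^(rT) = (419.97 − 14.2392)·e^0.017925 = 405.7308 × 1.018087 = 413.0693
Market ¥410.43 < fair 413.0693: forward underpriced → reverse cash-and-carry (short the stock, invest proceeds at r, pay the dividends, go long the forward).
Profit at T = |F_mkt − F*| = |410.43 − 413.0693| = ¥2.64 per share

¥2.64 per share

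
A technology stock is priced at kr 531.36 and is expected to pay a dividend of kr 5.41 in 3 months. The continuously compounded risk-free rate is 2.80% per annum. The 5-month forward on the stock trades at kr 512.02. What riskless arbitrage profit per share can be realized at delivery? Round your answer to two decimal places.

kr 20.14 per share

PV(dividends) I = 5.41·e^(−0.0280·3/12) = 5.3723
Fair forward F* = (S − I)·e^(rT) = (531.36 − 5.3723)·e^0.011667 = 525.9877 × 1.011735 = 532.1602
Market kr 512.02 < fair 532.1602: forward underpriced → reverse cash-and-carry (short the stock, invest proceeds at r, pay the dividends, go long the forward).
Profit at T = |F_mkt − F*| = |512.02 − 532.1602| = kr 20.14 per share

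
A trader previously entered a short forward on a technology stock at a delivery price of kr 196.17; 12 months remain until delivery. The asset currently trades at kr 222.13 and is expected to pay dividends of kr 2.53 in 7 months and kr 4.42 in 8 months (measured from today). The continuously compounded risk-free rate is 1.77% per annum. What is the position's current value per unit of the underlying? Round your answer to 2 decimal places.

PV(remaining dividends) I = 2.53·e^(−0.0177·7/12) + 4.42·e^(−0.0177·8/12) = 6.8722
Current forward F = (S − I)·e^(rT) = (222.13 − 6.8722)·e^(0.0177·12/12) = 215.2578 × 1.017858 = 219.1019
Value (long) = (F − K)·e^(−rT) = (219.1019 − 196.17) × 0.982456 = 22.5296
Short position value = −(long value) = -kr 22.53

-kr 22.53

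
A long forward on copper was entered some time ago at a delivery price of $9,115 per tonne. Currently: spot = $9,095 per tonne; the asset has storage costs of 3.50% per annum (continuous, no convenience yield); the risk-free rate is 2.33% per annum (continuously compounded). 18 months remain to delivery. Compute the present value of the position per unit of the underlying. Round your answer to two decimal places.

Current fair forward for the remaining 18 months: F = S·e^((r + u)·T), (r + u) = 0.0233 + 0.0350 = 0.0583
F = 9095 · e^(0.0583 × 18/12) = 9095 × 1.09138769 = 9926.1710
Value of long forward = (F − K)·e^(−rT) = (9926.1710 − 9115) · e^(−0.0233·18/12)
= 811.1710 × 0.96565370 = 783.31

$783.31 per tonne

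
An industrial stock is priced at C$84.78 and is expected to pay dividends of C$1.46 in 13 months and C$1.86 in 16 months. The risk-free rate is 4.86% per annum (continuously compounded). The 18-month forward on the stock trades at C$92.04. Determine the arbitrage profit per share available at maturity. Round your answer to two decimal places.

PV(dividends) I = 1.46·e^(−0.0486·13/12) + 1.86·e^(−0.0486·16/12) = 3.1284
Fair forward F* = (S − I)·e^(rT) = (84.78 − 3.1284)·e^0.072900 = 81.6516 × 1.075623 = 87.8263
Market C$92.04 > fair 87.8263: forward overpriced → cash-and-carry (borrow at r, buy the stock and collect the dividends, short the forward).
Profit at T = |F_mkt − F*| = |92.04 − 87.8263| = C$4.21 per share

C$4.21 per share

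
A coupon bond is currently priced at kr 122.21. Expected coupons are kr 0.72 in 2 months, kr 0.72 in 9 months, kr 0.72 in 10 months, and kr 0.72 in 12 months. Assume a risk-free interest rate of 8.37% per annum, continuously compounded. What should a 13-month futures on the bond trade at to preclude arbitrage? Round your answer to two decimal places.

kr 130.83

PV(coupons) I = 0.72·e^(−0.0837·2/12) + 0.72·e^(−0.0837·9/12) + 0.72·e^(−0.0837·10/12) + 0.72·e^(−0.0837·12/12)
I = 0.7100 + 0.6762 + 0.6715 + 0.6622 = 2.7199
F = (S − I)·e^(rT) = (122.21 − 2.7199) · e^(0.0837·13/12)
= 119.4901 · e^0.090675 = 119.4901 × 1.094913 = kr 130.83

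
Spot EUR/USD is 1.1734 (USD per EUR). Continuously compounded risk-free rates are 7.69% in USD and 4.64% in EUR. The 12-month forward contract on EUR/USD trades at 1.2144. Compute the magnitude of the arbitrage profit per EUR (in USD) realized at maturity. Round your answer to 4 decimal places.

Fair forward: F* = S·e^(carry·T), with carry = (r_USD − r_EUR) = 0.0769 − 0.0464 = 0.0305
F* = 1.1734 · e^(0.0305 × 12/12) = 1.1734 · e^0.030500 = 1.1734 × 1.030970 = 1.2097
Market 1.2144 > fair 1.2097: forward overpriced → cash-and-carry (buy spot, short the forward).
At maturity, profit = |F_mkt − F*| = |1.2144 − 1.2097| = 0.0047 per EUR (in USD)

0.0047 per EUR (in USD)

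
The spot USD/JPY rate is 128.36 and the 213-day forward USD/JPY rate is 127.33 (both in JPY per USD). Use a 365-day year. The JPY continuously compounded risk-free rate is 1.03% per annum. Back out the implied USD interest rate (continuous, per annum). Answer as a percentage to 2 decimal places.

F = S·e^((r_JPY − r_USD)T) ⇒ r_USD = r_JPY − ln(F/S)/T
ln(127.33/128.36) = -0.008057; /(213/365) = -0.013807
r_USD = 0.0103 + 0.013807 = 0.024107
r_USD = 2.41%

2.41%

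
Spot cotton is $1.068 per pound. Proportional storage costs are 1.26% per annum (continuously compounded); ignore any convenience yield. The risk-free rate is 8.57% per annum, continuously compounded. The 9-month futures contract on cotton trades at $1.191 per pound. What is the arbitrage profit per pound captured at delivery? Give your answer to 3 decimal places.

$0.041 per pound

Fair futures: F* = S·e^(carry·T), with carry = (r + u) = 0.0857 + 0.0126 = 0.0983
F* = 1.068 · e^(0.0983 × 9/12) = 1.068 · e^0.073725 = 1.068 × 1.076511 = $1.1497
Market $1.191 > fair $1.1497: forward overpriced → cash-and-carry (buy spot, short the forward).
At maturity, profit = |F_mkt − F*| = |1.191 − 1.1497| = $0.041 per pound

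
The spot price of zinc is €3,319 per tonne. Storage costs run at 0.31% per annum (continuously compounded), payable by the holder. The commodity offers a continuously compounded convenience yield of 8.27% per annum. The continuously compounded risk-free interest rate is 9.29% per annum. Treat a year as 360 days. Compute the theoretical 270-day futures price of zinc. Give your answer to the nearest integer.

€3,352 per tonne

Net carry = r + u − y = 0.0929 + 0.0031 − 0.0827 = 0.0133
F = S·e^((r+u−y)T) = 3319 · e^(0.0133 × 270/360) = 3319 · e^0.009975
= 3319 × 1.010025 = €3,352 per tonne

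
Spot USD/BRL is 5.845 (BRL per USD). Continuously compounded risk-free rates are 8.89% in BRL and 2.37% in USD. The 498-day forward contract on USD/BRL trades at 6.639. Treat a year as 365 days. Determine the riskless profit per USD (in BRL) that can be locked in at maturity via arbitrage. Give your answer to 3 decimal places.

Fair forward: F* = S·e^(carry·T), with carry = (r_BRL − r_USD) = 0.0889 − 0.0237 = 0.0652
F* = 5.845 · e^(0.0652 × 498/365) = 5.845 · e^0.088958 = 5.845 × 1.093035 = 6.3888
Market 6.639 > fair 6.3888: forward overpriced → cash-and-carry (buy spot, short the forward).
At maturity, profit = |F_mkt − F*| = |6.639 − 6.3888| = 0.250 per USD (in BRL)

0.250 per USD (in BRL)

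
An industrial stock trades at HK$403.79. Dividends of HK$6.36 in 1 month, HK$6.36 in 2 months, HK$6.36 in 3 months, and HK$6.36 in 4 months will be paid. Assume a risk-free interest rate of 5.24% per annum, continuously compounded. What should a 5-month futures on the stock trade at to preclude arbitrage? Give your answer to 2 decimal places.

HK$386.98

PV(dividends) I = 6.36·e^(−0.0524·1/12) + 6.36·e^(−0.0524·2/12) + 6.36·e^(−0.0524·3/12) + 6.36·e^(−0.0524·4/12)
I = 6.3323 + 6.3047 + 6.2772 + 6.2499 = 25.1641
F = (S − I)·e^(rT) = (403.79 − 25.1641) · e^(0.0524·5/12)
= 378.6259 · e^0.021833 = 378.6259 × 1.022073 = HK$386.98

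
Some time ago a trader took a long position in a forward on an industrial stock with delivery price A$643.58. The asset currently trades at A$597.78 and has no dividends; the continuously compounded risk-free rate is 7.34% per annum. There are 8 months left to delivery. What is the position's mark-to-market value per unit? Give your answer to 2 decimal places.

-A$15.07

Current fair forward for the remaining 8 months: F = S·e^(r·T), r = 0.0734
F = 597.78 · e^(0.0734 × 8/12) = 597.78 × 1.050150 = 627.7587
Value of long forward = (F − K)·e^(−rT) = (627.7587 − 643.58) · e^(−0.0734·8/12)
= -15.8213 × 0.952245 = -15.07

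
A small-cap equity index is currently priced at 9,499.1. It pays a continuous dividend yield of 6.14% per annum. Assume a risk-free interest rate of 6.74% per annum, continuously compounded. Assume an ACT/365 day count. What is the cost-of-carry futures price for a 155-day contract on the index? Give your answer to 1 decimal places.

9,523.3

F = S·e^((r − q)T) = 9499.1 · e^((0.0674 − 0.0614) × 155/365)
= 9499.1 · e^0.002548 = 9499.1 × 1.002551
F = 9,523.3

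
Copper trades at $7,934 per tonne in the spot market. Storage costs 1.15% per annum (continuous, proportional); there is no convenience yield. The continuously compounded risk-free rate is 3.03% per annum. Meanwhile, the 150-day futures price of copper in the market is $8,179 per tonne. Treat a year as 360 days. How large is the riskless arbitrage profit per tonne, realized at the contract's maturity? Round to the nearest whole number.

$106 per tonne

Fair futures: F* = S·e^(carry·T), with carry = (r + u) = 0.0303 + 0.0115 = 0.0418
F* = 7934 · e^(0.0418 × 150/360) = 7934 · e^0.017417 = 7934 × 1.017570 = $8073.4004
Market $8179 > fair $8073.4004: forward overpriced → cash-and-carry (buy spot, short the forward).
At maturity, profit = |F_mkt − F*| = |8179 − 8073.4004| = $106 per tonne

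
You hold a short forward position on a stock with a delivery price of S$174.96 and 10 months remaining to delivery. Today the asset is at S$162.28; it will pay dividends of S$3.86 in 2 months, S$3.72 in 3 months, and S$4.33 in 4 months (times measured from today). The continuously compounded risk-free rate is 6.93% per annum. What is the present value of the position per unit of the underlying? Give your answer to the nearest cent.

S$14.57

PV(remaining dividends) I = 3.86·e^(−0.0693·2/12) + 3.72·e^(−0.0693·3/12) + 4.33·e^(−0.0693·4/12) = 11.7029
Current forward F = (S − I)·e^(rT) = (162.28 − 11.7029)·e^(0.0693·10/12) = 150.5771 × 1.059450 = 159.5289
Value (long) = (F − K)·e^(−rT) = (159.5289 − 174.96) × 0.943886 = -14.5652
Short position value = −(long value) = S$14.57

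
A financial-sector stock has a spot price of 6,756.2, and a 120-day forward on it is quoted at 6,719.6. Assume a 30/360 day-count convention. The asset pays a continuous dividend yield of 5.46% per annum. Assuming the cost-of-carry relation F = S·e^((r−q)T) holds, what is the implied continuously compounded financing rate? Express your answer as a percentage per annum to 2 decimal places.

3.83%

From F = S·e^((r−q)T): (r − q) = ln(F/S)/T
ln(6719.6/6756.2) = ln(0.994583) = -0.005432
(r − q) = -0.005432 / (120/360) = -0.016296
r = ln(F/S)/T + q = -0.016296 + 0.0546 = 0.038304
r = 3.83%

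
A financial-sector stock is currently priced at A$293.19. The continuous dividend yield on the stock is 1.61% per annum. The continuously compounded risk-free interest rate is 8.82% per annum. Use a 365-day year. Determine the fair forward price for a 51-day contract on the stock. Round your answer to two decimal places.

F = S·e^((r − q)T) = 293.19 · e^((0.0882 − 0.0161) × 51/365)
= 293.19 · e^0.010074 = 293.19 × 1.010125
F = A$296.16

A$296.16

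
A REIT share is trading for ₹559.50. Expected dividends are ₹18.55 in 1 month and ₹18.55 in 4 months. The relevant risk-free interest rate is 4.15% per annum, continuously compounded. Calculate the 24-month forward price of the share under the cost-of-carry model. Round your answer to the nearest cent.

PV(dividends) I = 18.55·e^(−0.0415·1/12) + 18.55·e^(−0.0415·4/12)
I = 18.4860 + 18.2952 = 36.7812
F = (S − I)·e^(rT) = (559.50 − 36.7812) · e^(0.0415·24/12)
= 522.7188 · e^0.083000 = 522.7188 × 1.086542 = ₹567.96

₹567.96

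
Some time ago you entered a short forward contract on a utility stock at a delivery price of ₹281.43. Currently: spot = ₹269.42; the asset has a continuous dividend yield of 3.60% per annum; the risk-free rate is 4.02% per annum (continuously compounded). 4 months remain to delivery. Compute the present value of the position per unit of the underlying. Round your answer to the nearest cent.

₹11.48

Current fair forward for the remaining 4 months: F = S·e^((r − q)·T), (r − q) = 0.0402 − 0.0360 = 0.0042
F = 269.42 · e^(0.0042 × 4/12) = 269.42 × 1.001401 = 269.7975
Value of long forward = (F − K)·e^(−rT) = (269.7975 − 281.43) · e^(−0.0402·4/12)
= -11.6325 × 0.986689 = -11.48
Short position value = −(long value) = ₹11.48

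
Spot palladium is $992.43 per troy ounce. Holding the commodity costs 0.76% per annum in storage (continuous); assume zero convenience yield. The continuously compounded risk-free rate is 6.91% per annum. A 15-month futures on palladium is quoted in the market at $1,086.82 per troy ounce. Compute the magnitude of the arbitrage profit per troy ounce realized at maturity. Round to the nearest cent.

$5.47 per troy ounce

Fair futures: F* = S·e^(carry·T), with carry = (r + u) = 0.0691 + 0.0076 = 0.0767
F* = 992.43 · e^(0.0767 × 15/12) = 992.43 · e^0.095875 = 992.43 × 1.100621 = $1092.2893
Market $1086.82 < fair $1092.2893: forward underpriced → reverse cash-and-carry (short spot, go long the forward).
At maturity, profit = |F_mkt − F*| = |1086.82 − 1092.2893| = $5.47 per troy ounce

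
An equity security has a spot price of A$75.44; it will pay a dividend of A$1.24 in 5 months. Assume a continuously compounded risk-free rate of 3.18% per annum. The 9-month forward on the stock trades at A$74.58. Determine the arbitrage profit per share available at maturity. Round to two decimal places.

PV(dividends) I = 1.24·e^(−0.0318·5/12) = 1.2237
Fair forward F* = (S − I)·e^(rT) = (75.44 − 1.2237)·e^0.023850 = 74.2163 × 1.024137 = 76.0077
Market A$74.58 < fair 76.0077: forward underpriced → reverse cash-and-carry (short the stock, invest proceeds at r, pay the dividends, go long the forward).
Profit at T = |F_mkt − F*| = |74.58 − 76.0077| = A$1.43 per share

A$1.43 per share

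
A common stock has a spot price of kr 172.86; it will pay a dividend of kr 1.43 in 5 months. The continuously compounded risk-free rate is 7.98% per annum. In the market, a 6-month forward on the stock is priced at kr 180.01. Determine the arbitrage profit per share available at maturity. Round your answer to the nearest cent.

PV(dividends) I = 1.43·e^(−0.0798·5/12) = 1.3832
Fair forward F* = (S − I)·e^(rT) = (172.86 − 1.3832)·e^0.039900 = 171.4768 × 1.040707 = 178.4571
Market kr 180.01 > fair 178.4571: forward overpriced → cash-and-carry (borrow at r, buy the stock and collect the dividends, short the forward).
Profit at T = |F_mkt − F*| = |180.01 − 178.4571| = kr 1.55 per share

kr 1.55 per share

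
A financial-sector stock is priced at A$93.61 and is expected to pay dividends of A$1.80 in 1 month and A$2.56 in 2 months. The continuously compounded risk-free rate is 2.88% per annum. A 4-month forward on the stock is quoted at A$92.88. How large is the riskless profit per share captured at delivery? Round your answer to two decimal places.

PV(dividends) I = 1.80·e^(−0.0288·1/12) + 2.56·e^(−0.0288·2/12) = 4.3434
Fair forward F* = (S − I)·e^(rT) = (93.61 − 4.3434)·e^0.009600 = 89.2666 × 1.009646 = 90.1277
Market A$92.88 > fair 90.1277: forward overpriced → cash-and-carry (borrow at r, buy the stock and collect the dividends, short the forward).
Profit at T = |F_mkt − F*| = |92.88 − 90.1277| = A$2.75 per share

A$2.75 per share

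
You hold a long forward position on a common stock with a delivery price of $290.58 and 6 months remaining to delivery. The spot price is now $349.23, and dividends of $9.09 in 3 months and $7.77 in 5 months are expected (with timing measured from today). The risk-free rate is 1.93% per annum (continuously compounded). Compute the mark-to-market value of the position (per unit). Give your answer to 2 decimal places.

PV(remaining dividends) I = 9.09·e^(−0.0193·3/12) + 7.77·e^(−0.0193·5/12) = 16.7540
Current forward F = (S − I)·e^(rT) = (349.23 − 16.7540)·e^(0.0193·6/12) = 332.4760 × 1.009697 = 335.7000
Value (long) = (F − K)·e^(−rT) = (335.7000 − 290.58) × 0.990396 = 44.6867
Value = $44.69

$44.69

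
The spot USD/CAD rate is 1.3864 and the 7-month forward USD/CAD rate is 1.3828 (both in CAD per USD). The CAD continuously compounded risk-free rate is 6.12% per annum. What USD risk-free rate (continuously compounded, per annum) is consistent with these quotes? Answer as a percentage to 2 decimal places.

F = S·e^((r_CAD − r_USD)T) ⇒ r_USD = r_CAD − ln(F/S)/T
ln(1.3828/1.3864) = -0.002600; /(7/12) = -0.004457
r_USD = 0.0612 + 0.004457 = 0.065657
r_USD = 6.57%

6.57%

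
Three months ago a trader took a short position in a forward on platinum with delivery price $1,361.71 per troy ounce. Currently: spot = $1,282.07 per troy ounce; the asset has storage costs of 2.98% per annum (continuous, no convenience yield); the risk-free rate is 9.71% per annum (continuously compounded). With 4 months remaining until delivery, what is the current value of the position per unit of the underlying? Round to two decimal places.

Current fair forward for the remaining 4 months: F = S·e^((r + u)·T), (r + u) = 0.0971 + 0.0298 = 0.1269
F = 1282.07 · e^(0.1269 × 4/12) = 1282.07 × 1.04320739 = 1337.4649
Value of long forward = (F − K)·e^(−rT) = (1337.4649 − 1361.71) · e^(−0.0971·4/12)
= -24.2451 × 0.96815153 = -23.47
Short position value = −(long value) = $23.47

$23.47 per troy ounce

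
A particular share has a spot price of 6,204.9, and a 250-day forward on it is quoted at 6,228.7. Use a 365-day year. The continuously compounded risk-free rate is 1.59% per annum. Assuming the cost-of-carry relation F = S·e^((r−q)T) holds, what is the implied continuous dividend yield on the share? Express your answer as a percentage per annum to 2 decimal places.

From F = S·e^((r−q)T): (r − q) = ln(F/S)/T
ln(6228.7/6204.9) = ln(1.003836) = 0.003829
(r − q) = 0.003829 / (250/365) = 0.005590
q = r − ln(F/S)/T = 0.0159 − 0.005590 = 0.010310
q = 1.03%

1.03%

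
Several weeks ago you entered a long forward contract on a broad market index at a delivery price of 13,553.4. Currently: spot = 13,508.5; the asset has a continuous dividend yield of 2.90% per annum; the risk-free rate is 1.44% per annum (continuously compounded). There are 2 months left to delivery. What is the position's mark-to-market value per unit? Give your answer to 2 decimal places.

-77.54

Current fair forward for the remaining 2 months: F = S·e^((r − q)·T), (r − q) = 0.0144 − 0.0290 = -0.0146
F = 13508.5 · e^(-0.0146 × 2/12) = 13508.5 × 0.99756962 = 13475.6692
Value of long forward = (F − K)·e^(−rT) = (13475.6692 − 13553.4) · e^(−0.0144·2/12)
= -77.7308 × 0.99760288 = -77.54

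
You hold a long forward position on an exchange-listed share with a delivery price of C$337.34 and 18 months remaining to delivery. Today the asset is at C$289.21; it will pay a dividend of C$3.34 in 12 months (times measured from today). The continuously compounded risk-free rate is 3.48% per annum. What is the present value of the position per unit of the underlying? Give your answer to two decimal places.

-C$34.20

PV(remaining dividends) I = 3.34·e^(−0.0348·12/12) = 3.2258
Current forward F = (S − I)·e^(rT) = (289.21 − 3.2258)·e^(0.0348·18/12) = 285.9842 × 1.053586 = 301.3089
Value (long) = (F − K)·e^(−rT) = (301.3089 − 337.34) × 0.949139 = -34.1985
Value = -C$34.20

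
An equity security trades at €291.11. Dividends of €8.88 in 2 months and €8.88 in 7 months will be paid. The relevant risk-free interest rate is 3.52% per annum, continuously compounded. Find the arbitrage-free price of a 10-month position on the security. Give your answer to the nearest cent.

€281.73

PV(dividends) I = 8.88·e^(−0.0352·2/12) + 8.88·e^(−0.0352·7/12)
I = 8.8281 + 8.6995 = 17.5276
F = (S − I)·e^(rT) = (291.11 − 17.5276) · e^(0.0352·10/12)
= 273.5824 · e^0.029333 = 273.5824 × 1.029767 = €281.73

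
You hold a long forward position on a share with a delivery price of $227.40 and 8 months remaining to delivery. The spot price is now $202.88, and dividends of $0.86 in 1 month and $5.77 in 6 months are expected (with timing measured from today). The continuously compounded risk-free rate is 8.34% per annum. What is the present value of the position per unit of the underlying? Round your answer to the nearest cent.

PV(remaining dividends) I = 0.86·e^(−0.0834·1/12) + 5.77·e^(−0.0834·6/12) = 6.3884
Current forward F = (S − I)·e^(rT) = (202.88 − 6.3884)·e^(0.0834·8/12) = 196.4916 × 1.057175 = 207.7260
Value (long) = (F − K)·e^(−rT) = (207.7260 − 227.40) × 0.945917 = -18.6100
Value = -$18.61

-$18.61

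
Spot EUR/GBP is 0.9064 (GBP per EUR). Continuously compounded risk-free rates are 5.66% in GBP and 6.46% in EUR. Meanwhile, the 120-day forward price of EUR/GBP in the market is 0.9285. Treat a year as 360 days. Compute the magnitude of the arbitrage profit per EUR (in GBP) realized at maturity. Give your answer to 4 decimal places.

0.0245 per EUR (in GBP)

Fair forward: F* = S·e^(carry·T), with carry = (r_GBP − r_EUR) = 0.0566 − 0.0646 = -0.0080
F* = 0.9064 · e^(-0.0080 × 120/360) = 0.9064 · e^-0.002667 = 0.9064 × 0.997337 = 0.9040
Market 0.9285 > fair 0.9040: forward overpriced → cash-and-carry (buy spot, short the forward).
At maturity, profit = |F_mkt − F*| = |0.9285 − 0.9040| = 0.0245 per EUR (in GBP)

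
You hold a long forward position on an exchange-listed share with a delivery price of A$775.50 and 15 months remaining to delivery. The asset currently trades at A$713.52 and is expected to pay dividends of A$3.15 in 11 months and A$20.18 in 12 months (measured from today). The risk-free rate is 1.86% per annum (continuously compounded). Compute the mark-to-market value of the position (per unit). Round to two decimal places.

-A$67.06

PV(remaining dividends) I = 3.15·e^(−0.0186·11/12) + 20.18·e^(−0.0186·12/12) = 22.9049
Current forward F = (S − I)·e^(rT) = (713.52 − 22.9049)·e^(0.0186·15/12) = 690.6151 × 1.023522 = 706.8597
Value (long) = (F − K)·e^(−rT) = (706.8597 − 775.50) × 0.977018 = -67.0628
Value = -A$67.06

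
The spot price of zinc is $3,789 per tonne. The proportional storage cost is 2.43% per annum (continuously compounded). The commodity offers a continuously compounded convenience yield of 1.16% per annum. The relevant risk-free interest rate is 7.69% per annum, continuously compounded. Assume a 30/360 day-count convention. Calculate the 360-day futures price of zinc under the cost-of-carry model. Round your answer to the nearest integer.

$4,144 per tonne

Net carry = r + u − y = 0.0769 + 0.0243 − 0.0116 = 0.0896
F = S·e^((r+u−y)T) = 3789 · e^(0.0896 × 360/360) = 3789 · e^0.089600
= 3789 × 1.093737 = $4,144 per tonne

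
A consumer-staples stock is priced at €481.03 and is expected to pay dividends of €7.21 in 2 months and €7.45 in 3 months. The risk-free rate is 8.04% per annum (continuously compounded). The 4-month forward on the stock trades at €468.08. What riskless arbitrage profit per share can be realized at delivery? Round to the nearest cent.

€11.21 per share

PV(dividends) I = 7.21·e^(−0.0804·2/12) + 7.45·e^(−0.0804·3/12) = 14.4158
Fair forward F* = (S − I)·e^(rT) = (481.03 − 14.4158)·e^0.026800 = 466.6142 × 1.027162 = 479.2884
Market €468.08 < fair 479.2884: forward underpriced → reverse cash-and-carry (short the stock, invest proceeds at r, pay the dividends, go long the forward).
Profit at T = |F_mkt − F*| = |468.08 − 479.2884| = €11.21 per share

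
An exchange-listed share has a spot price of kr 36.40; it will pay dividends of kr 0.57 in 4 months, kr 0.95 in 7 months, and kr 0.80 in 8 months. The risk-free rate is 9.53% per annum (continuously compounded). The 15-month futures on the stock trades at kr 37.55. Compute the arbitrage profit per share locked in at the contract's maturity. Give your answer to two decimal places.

PV(dividends) I = 0.57·e^(−0.0953·4/12) + 0.95·e^(−0.0953·7/12) + 0.80·e^(−0.0953·8/12) = 2.2016
Fair futures F* = (S − I)·e^(rT) = (36.40 − 2.2016)·e^0.119125 = 34.1984 × 1.126511 = 38.5249
Market kr 37.55 < fair 38.5249: forward underpriced → reverse cash-and-carry (short the stock, invest proceeds at r, pay the dividends, go long the forward).
Profit at T = |F_mkt − F*| = |37.55 − 38.5249| = kr 0.97 per share

kr 0.97 per share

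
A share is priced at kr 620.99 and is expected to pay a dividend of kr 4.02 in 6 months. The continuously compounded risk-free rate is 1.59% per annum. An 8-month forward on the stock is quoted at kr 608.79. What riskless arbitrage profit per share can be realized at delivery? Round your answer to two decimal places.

PV(dividends) I = 4.02·e^(−0.0159·6/12) = 3.9882
Fair forward F* = (S − I)·e^(rT) = (620.99 − 3.9882)·e^0.010600 = 617.0018 × 1.010656 = 623.5766
Market kr 608.79 < fair 623.5766: forward underpriced → reverse cash-and-carry (short the stock, invest proceeds at r, pay the dividends, go long the forward).
Profit at T = |F_mkt − F*| = |608.79 − 623.5766| = kr 14.79 per share

kr 14.79 per share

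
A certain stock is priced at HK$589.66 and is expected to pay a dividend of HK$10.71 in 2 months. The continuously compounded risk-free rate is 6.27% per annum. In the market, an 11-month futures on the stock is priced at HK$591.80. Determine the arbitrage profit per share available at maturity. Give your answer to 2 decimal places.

PV(dividends) I = 10.71·e^(−0.0627·2/12) = 10.5987
Fair futures F* = (S − I)·e^(rT) = (589.66 − 10.5987)·e^0.057475 = 579.0613 × 1.059159 = 613.3180
Market HK$591.80 < fair 613.3180: forward underpriced → reverse cash-and-carry (short the stock, invest proceeds at r, pay the dividends, go long the forward).
Profit at T = |F_mkt − F*| = |591.80 − 613.3180| = HK$21.52 per share

HK$21.52 per share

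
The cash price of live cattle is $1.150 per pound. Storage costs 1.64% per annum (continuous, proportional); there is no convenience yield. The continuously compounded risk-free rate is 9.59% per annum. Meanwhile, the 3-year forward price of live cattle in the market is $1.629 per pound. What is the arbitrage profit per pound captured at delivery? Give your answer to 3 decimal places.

Fair forward: F* = S·e^(carry·T), with carry = (r + u) = 0.0959 + 0.0164 = 0.1123
F* = 1.150 · e^(0.1123 × 3) = 1.150 · e^0.336900 = 1.150 × 1.400599 = $1.6107
Market $1.629 > fair $1.6107: forward overpriced → cash-and-carry (buy spot, short the forward).
At maturity, profit = |F_mkt − F*| = |1.629 − 1.6107| = $0.018 per pound

$0.018 per pound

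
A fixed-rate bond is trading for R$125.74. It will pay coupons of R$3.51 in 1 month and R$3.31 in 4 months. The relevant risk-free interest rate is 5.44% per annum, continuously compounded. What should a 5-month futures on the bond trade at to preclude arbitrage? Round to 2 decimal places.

PV(coupons) I = 3.51·e^(−0.0544·1/12) + 3.31·e^(−0.0544·4/12)
I = 3.4941 + 3.2505 = 6.7446
F = (S − I)·e^(rT) = (125.74 − 6.7446) · e^(0.0544·5/12)
= 118.9954 · e^0.022667 = 118.9954 × 1.022926 = R$121.72

R$121.72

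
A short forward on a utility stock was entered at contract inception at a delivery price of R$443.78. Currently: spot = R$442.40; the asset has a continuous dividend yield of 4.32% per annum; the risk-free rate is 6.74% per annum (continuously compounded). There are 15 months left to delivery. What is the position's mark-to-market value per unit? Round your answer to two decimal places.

-R$11.22

Current fair forward for the remaining 15 months: F = S·e^((r − q)·T), (r − q) = 0.0674 − 0.0432 = 0.0242
F = 442.40 · e^(0.0242 × 15/12) = 442.40 × 1.030712 = 455.9870
Value of long forward = (F − K)·e^(−rT) = (455.9870 − 443.78) · e^(−0.0674·15/12)
= 12.2070 × 0.919201 = 11.22
Short position value = −(long value) = -R$11.22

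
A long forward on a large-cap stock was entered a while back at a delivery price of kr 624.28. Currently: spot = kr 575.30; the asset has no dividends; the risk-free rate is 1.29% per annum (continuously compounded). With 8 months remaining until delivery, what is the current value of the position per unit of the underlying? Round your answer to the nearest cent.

-kr 43.63

Current fair forward for the remaining 8 months: F = S·e^(r·T), r = 0.0129
F = 575.30 · e^(0.0129 × 8/12) = 575.30 × 1.008637 = 580.2689
Value of long forward = (F − K)·e^(−rT) = (580.2689 − 624.28) · e^(−0.0129·8/12)
= -44.0111 × 0.991437 = -43.63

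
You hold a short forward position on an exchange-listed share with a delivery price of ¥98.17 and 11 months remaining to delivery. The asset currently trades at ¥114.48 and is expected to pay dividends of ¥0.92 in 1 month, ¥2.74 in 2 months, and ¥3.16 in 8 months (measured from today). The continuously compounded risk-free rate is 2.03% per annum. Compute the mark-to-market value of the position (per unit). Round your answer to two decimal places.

PV(remaining dividends) I = 0.92·e^(−0.0203·1/12) + 2.74·e^(−0.0203·2/12) + 3.16·e^(−0.0203·8/12) = 6.7667
Current forward F = (S − I)·e^(rT) = (114.48 − 6.7667)·e^(0.0203·11/12) = 107.7133 × 1.018783 = 109.7365
Value (long) = (F − K)·e^(−rT) = (109.7365 − 98.17) × 0.981564 = 11.3533
Short position value = −(long value) = -¥11.35

-¥11.35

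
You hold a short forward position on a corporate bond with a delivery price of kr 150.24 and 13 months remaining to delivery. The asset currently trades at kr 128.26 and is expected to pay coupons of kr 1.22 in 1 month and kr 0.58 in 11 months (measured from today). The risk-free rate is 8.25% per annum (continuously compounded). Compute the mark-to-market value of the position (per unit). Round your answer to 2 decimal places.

PV(remaining coupons) I = 1.22·e^(−0.0825·1/12) + 0.58·e^(−0.0825·11/12) = 1.7494
Current forward F = (S − I)·e^(rT) = (128.26 − 1.7494)·e^(0.0825·13/12) = 126.5106 × 1.093491 = 138.3382
Value (long) = (F − K)·e^(−rT) = (138.3382 − 150.24) × 0.914503 = -10.8842
Short position value = −(long value) = kr 10.88

kr 10.88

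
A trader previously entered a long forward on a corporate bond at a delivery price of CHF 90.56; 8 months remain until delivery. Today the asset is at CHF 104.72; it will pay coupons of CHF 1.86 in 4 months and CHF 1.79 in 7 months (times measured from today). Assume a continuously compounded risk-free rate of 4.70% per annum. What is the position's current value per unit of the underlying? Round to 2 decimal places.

PV(remaining coupons) I = 1.86·e^(−0.0470·4/12) + 1.79·e^(−0.0470·7/12) = 3.5727
Current forward F = (S − I)·e^(rT) = (104.72 − 3.5727)·e^(0.0470·8/12) = 101.1473 × 1.031829 = 104.3667
Value (long) = (F − K)·e^(−rT) = (104.3667 − 90.56) × 0.969152 = 13.3808
Value = CHF 13.38

CHF 13.38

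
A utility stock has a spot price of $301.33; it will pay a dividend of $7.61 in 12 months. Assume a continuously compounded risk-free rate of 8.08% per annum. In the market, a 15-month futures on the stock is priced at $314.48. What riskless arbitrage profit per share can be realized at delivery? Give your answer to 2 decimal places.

PV(dividends) I = 7.61·e^(−0.0808·12/12) = 7.0193
Fair futures F* = (S − I)·e^(rT) = (301.33 − 7.0193)·e^0.101000 = 294.3107 × 1.106277 = 325.5892
Market $314.48 < fair 325.5892: forward underpriced → reverse cash-and-carry (short the stock, invest proceeds at r, pay the dividends, go long the forward).
Profit at T = |F_mkt − F*| = |314.48 − 325.5892| = $11.11 per share

$11.11 per share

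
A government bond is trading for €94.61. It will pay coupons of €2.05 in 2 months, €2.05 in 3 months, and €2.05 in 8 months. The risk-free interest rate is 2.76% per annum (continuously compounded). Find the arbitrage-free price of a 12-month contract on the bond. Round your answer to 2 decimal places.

€91.00

PV(coupons) I = 2.05·e^(−0.0276·2/12) + 2.05·e^(−0.0276·3/12) + 2.05·e^(−0.0276·8/12)
I = 2.0406 + 2.0359 + 2.0126 = 6.0891
F = (S − I)·e^(rT) = (94.61 − 6.0891) · e^(0.0276·12/12)
= 88.5209 · e^0.027600 = 88.5209 × 1.027984 = €91.00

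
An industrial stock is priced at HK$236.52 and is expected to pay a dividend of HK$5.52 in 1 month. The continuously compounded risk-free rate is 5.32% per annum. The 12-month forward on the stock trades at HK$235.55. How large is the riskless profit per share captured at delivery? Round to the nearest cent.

HK$8.10 per share

PV(dividends) I = 5.52·e^(−0.0532·1/12) = 5.4956
Fair forward F* = (S − I)·e^(rT) = (236.52 − 5.4956)·e^0.053200 = 231.0244 × 1.054641 = 243.6478
Market HK$235.55 < fair 243.6478: forward underpriced → reverse cash-and-carry (short the stock, invest proceeds at r, pay the dividends, go long the forward).
Profit at T = |F_mkt − F*| = |235.55 − 243.6478| = HK$8.10 per share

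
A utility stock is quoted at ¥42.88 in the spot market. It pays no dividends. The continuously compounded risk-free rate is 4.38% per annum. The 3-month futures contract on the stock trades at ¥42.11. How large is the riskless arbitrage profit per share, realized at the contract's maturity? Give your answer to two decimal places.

¥1.24 per share

Fair futures: F* = S·e^(carry·T), with carry = r = 0.0438
F* = 42.88 · e^(0.0438 × 3/12) = 42.88 · e^0.010950 = 42.88 × 1.011010 = ¥43.3521
Market ¥42.11 < fair ¥43.3521: forward underpriced → reverse cash-and-carry (short spot, go long the forward).
At maturity, profit = |F_mkt − F*| = |42.11 − 43.3521| = ¥1.24 per share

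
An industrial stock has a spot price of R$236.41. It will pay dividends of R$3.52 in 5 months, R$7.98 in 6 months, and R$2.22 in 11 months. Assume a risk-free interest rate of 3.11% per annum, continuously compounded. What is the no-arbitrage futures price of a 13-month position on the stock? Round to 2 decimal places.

R$230.56

PV(dividends) I = 3.52·e^(−0.0311·5/12) + 7.98·e^(−0.0311·6/12) + 2.22·e^(−0.0311·11/12)
I = 3.4747 + 7.8569 + 2.1576 = 13.4892
F = (S − I)·e^(rT) = (236.41 − 13.4892) · e^(0.0311·13/12)
= 222.9208 · e^0.033692 = 222.9208 × 1.034266 = R$230.56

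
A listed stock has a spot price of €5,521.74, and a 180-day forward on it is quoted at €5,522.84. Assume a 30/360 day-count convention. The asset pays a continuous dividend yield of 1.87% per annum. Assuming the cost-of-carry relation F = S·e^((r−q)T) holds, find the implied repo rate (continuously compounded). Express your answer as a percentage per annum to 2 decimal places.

1.91%

From F = S·e^((r−q)T): (r − q) = ln(F/S)/T
ln(5522.84/5521.74) = ln(1.000199) = 0.000199
(r − q) = 0.000199 / (180/360) = 0.000398
r = ln(F/S)/T + q = 0.000398 + 0.0187 = 0.019098
r = 1.91%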